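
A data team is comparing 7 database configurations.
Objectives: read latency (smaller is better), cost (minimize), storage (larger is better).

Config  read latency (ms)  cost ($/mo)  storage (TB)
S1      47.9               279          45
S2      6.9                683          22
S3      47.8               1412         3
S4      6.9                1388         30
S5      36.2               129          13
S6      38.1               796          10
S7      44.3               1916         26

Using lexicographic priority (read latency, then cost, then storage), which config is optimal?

S2

First minimize read latency: best is 6.9, kept {S2, S4}.
Then minimize cost: best is 683, kept {S2}.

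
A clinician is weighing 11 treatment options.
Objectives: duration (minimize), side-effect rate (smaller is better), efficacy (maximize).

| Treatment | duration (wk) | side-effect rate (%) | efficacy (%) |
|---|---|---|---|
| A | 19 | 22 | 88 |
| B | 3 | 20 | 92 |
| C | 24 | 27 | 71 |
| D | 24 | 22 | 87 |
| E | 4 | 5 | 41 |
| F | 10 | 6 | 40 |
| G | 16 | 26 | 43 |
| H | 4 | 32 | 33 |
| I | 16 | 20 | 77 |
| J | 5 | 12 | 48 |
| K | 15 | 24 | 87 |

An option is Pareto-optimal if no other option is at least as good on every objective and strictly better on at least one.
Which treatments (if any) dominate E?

none

A: worse on duration (19 vs 4).
B: worse on side-effect rate (20 vs 5).
C: worse on duration (24 vs 4).
D: worse on duration (24 vs 4).
F: worse on duration (10 vs 4).
G: worse on duration (16 vs 4).
H: worse on side-effect rate (32 vs 5).
I: worse on duration (16 vs 4).
J: worse on duration (5 vs 4).
K: worse on duration (15 vs 4).
No option dominates E.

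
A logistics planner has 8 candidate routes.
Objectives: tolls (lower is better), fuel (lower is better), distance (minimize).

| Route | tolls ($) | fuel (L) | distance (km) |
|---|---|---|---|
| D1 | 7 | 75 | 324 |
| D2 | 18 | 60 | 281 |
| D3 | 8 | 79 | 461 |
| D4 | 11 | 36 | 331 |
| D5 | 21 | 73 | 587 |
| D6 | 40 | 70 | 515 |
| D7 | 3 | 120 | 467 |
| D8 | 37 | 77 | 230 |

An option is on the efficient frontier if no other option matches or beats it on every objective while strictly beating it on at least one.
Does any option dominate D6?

Yes

D2 vs D6: tolls 18≤40, fuel 60≤70, distance 281≤515 — D2 is at least as good on every objective and strictly better on at least one, so D2 dominates D6.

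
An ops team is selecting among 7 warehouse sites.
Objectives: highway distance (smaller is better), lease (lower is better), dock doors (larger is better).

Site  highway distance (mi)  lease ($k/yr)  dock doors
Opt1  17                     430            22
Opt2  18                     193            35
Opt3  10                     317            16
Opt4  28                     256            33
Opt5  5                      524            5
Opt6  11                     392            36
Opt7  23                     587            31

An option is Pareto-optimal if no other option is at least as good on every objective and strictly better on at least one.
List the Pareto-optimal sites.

Opt2, Opt3, Opt5, Opt6

Opt1: dominated by Opt6 (highway distance 11≤17, lease 392≤430, dock doors 36≥22).
Opt2: not dominated (best lease).
Opt3: not dominated.
Opt4: dominated by Opt2 (highway distance 18≤28, lease 193≤256, dock doors 35≥33).
Opt5: not dominated (best highway distance).
Opt6: not dominated (best dock doors).
Opt7: dominated by Opt2 (highway distance 18≤23, lease 193≤587, dock doors 35≥31).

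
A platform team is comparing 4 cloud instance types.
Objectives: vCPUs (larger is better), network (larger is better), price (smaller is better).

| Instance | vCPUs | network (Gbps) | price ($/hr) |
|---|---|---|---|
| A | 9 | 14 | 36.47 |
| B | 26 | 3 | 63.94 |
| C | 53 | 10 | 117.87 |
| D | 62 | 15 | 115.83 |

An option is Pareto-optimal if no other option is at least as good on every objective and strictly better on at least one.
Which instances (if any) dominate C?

D: vCPUs 62≥53, network 15≥10, price 115.83≤117.87 — dominates C.
Others (A, B) are each worse than C on at least one objective.

D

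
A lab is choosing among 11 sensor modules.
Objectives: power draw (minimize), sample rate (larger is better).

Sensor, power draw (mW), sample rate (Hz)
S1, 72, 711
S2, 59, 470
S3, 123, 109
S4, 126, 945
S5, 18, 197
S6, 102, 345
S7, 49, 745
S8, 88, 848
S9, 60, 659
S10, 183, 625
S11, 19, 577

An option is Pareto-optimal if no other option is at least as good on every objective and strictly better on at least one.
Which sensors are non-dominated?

S1: dominated by S7 (power draw 49≤72, sample rate 745≥711).
S2: dominated by S7 (power draw 49≤59, sample rate 745≥470).
S3: dominated by S1 (power draw 72≤123, sample rate 711≥109).
S4: not dominated (best sample rate).
S5: not dominated (best power draw).
S6: dominated by S1 (power draw 72≤102, sample rate 711≥345).
S7: not dominated.
S8: not dominated.
S9: dominated by S7 (power draw 49≤60, sample rate 745≥659).
S10: dominated by S1 (power draw 72≤183, sample rate 711≥625).
S11: not dominated.

S4, S5, S7, S8, S11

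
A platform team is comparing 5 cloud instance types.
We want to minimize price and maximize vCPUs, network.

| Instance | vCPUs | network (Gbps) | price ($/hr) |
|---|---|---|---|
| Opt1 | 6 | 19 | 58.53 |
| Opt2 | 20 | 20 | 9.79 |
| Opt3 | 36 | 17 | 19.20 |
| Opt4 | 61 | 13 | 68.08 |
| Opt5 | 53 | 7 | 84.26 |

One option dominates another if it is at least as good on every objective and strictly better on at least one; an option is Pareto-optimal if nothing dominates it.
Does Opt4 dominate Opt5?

Opt4 vs Opt5: vCPUs 61≥53, network 13≥7, price 68.08≤84.26 — Opt4 is at least as good on every objective with at least one strict improvement.

Yes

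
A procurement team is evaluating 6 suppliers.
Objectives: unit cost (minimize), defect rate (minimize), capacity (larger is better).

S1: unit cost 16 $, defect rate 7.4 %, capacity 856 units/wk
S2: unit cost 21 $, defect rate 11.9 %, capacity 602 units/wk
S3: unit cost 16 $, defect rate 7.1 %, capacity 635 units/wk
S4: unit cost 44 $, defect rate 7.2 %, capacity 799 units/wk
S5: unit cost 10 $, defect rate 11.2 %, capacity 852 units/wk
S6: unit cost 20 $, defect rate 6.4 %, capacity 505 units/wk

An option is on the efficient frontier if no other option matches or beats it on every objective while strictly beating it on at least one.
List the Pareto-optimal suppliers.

S1: not dominated (best capacity).
S2: dominated by S1 (unit cost 16≤21, defect rate 7.4≤11.9, capacity 856≥602).
S3: not dominated.
S4: not dominated.
S5: not dominated (best unit cost).
S6: not dominated (best defect rate).

S1, S3, S4, S5, S6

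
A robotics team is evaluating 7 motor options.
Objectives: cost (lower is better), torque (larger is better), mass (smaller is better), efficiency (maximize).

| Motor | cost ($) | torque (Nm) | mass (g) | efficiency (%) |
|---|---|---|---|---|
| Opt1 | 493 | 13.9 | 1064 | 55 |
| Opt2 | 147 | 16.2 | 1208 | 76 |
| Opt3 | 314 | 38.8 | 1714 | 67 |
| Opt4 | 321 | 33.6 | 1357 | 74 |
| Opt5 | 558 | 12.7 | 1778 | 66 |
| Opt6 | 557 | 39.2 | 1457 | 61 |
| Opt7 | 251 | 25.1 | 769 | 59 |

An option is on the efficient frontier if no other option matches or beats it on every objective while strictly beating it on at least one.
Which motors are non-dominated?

Opt2, Opt3, Opt4, Opt6, Opt7

Opt1: dominated by Opt7 (cost 251≤493, torque 25.1≥13.9, mass 769≤1064, efficiency 59≥55).
Opt2: not dominated (best cost).
Opt3: not dominated.
Opt4: not dominated.
Opt5: dominated by Opt2 (cost 147≤558, torque 16.2≥12.7, mass 1208≤1778, efficiency 76≥66).
Opt6: not dominated (best torque).
Opt7: not dominated (best mass).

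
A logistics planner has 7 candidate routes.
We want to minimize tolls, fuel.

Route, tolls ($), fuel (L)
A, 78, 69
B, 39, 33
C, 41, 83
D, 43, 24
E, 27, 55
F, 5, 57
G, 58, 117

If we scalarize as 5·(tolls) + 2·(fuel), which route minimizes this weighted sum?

A: 5·78 + 2·69 = 528
B: 5·39 + 2·33 = 261
C: 5·41 + 2·83 = 371
D: 5·43 + 2·24 = 263
E: 5·27 + 2·55 = 245
F: 5·5 + 2·57 = 139
G: 5·58 + 2·117 = 524
Lowest: F at 139.

F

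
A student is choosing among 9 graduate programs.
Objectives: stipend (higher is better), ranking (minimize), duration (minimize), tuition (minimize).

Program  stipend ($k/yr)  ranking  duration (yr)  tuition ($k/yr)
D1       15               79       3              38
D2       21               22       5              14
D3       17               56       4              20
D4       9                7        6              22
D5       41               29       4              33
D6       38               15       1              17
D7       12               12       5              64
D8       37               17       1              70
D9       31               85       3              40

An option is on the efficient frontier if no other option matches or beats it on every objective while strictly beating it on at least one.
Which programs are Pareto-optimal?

D2, D4, D5, D6, D7

D1: dominated by D6 (stipend 38≥15, ranking 15≤79, duration 1≤3, tuition 17≤38).
D2: not dominated (best tuition).
D3: dominated by D6 (stipend 38≥17, ranking 15≤56, duration 1≤4, tuition 17≤20).
D4: not dominated (best ranking).
D5: not dominated (best stipend).
D6: not dominated.
D7: not dominated.
D8: dominated by D6 (stipend 38≥37, ranking 15≤17, duration 1≤1, tuition 17≤70).
D9: dominated by D6 (stipend 38≥31, ranking 15≤85, duration 1≤3, tuition 17≤40).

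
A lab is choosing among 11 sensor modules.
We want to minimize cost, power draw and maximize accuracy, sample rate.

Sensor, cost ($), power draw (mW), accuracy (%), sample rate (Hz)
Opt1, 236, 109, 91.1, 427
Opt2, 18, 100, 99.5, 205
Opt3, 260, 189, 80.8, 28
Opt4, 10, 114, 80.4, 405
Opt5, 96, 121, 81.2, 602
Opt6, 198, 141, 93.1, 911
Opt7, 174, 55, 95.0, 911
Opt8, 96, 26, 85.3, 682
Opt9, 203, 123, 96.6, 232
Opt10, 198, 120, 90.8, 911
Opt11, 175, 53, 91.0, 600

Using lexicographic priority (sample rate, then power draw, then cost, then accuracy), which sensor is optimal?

Opt7

First maximize sample rate: best is 911, kept {Opt6, Opt7, Opt10}.
Then minimize power draw: best is 55, kept {Opt7}.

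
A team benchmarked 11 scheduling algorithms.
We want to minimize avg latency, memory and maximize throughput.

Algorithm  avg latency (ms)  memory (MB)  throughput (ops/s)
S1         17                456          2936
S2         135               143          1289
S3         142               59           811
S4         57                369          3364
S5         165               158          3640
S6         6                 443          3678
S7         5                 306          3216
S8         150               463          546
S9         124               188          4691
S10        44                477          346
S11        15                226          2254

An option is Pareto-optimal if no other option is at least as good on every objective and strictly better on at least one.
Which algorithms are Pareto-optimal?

S2, S3, S4, S5, S6, S7, S9, S11

S1: dominated by S6 (avg latency 6≤17, memory 443≤456, throughput 3678≥2936).
S2: not dominated.
S3: not dominated (best memory).
S4: not dominated.
S5: not dominated.
S6: not dominated.
S7: not dominated (best avg latency).
S8: dominated by S1 (avg latency 17≤150, memory 456≤463, throughput 2936≥546).
S9: not dominated (best throughput).
S10: dominated by S1 (avg latency 17≤44, memory 456≤477, throughput 2936≥346).
S11: not dominated.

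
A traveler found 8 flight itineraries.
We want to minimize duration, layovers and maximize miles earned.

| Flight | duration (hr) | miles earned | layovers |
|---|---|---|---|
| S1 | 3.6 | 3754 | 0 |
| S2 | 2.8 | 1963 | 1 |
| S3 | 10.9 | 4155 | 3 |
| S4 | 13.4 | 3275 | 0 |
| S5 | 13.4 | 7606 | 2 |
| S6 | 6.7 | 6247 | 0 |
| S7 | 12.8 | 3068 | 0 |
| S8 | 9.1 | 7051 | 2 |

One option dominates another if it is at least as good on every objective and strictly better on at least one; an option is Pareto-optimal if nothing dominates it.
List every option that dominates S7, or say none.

S1, S6

S1: duration 3.6≤12.8, miles earned 3754≥3068, layovers 0≤0 — dominates S7.
S6: duration 6.7≤12.8, miles earned 6247≥3068, layovers 0≤0 — dominates S7.
Others (S2, S3, S4, S5, S8) are each worse than S7 on at least one objective.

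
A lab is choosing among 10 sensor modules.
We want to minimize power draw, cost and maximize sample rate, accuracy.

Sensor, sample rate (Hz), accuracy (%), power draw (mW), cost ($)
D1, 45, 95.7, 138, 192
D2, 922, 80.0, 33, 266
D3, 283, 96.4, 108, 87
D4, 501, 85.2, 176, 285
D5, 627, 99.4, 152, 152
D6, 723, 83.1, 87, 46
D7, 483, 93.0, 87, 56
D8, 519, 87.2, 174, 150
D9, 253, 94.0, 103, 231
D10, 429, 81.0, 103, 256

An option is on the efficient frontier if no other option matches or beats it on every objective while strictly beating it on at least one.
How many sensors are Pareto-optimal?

D1: dominated by D3 (sample rate 283≥45, accuracy 96.4≥95.7, power draw 108≤138, cost 87≤192).
D2: not dominated (best sample rate).
D3: not dominated.
D4: dominated by D5 (sample rate 627≥501, accuracy 99.4≥85.2, power draw 152≤176, cost 152≤285).
D5: not dominated (best accuracy).
D6: not dominated (best cost).
D7: not dominated.
D8: not dominated.
D9: not dominated.
D10: dominated by D6 (sample rate 723≥429, accuracy 83.1≥81.0, power draw 87≤103, cost 46≤256).
Pareto-optimal: D2, D3, D5, D6, D7, D8, D9 → 7.

7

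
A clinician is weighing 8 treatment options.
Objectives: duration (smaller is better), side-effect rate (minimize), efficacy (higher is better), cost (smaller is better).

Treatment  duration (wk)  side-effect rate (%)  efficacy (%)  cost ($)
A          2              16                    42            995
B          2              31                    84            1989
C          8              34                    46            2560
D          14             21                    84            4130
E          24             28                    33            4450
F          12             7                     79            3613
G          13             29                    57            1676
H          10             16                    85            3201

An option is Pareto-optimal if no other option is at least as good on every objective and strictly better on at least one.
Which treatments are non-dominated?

A, B, F, G, H

A: not dominated (best cost).
B: not dominated.
C: dominated by B (duration 2≤8, side-effect rate 31≤34, efficacy 84≥46, cost 1989≤2560).
D: dominated by H (duration 10≤14, side-effect rate 16≤21, efficacy 85≥84, cost 3201≤4130).
E: dominated by A (duration 2≤24, side-effect rate 16≤28, efficacy 42≥33, cost 995≤4450).
F: not dominated (best side-effect rate).
G: not dominated.
H: not dominated (best efficacy).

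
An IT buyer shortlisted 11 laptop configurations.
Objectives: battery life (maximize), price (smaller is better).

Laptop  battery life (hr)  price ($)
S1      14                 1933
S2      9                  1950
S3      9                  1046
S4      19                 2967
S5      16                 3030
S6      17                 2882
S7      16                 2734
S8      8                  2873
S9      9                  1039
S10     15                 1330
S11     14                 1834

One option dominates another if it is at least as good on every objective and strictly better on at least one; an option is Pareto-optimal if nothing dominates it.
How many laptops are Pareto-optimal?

5

S1: dominated by S10 (battery life 15≥14, price 1330≤1933).
S2: dominated by S1 (battery life 14≥9, price 1933≤1950).
S3: dominated by S9 (battery life 9≥9, price 1039≤1046).
S4: not dominated (best battery life).
S5: dominated by S4 (battery life 19≥16, price 2967≤3030).
S6: not dominated.
S7: not dominated.
S8: dominated by S1 (battery life 14≥8, price 1933≤2873).
S9: not dominated (best price).
S10: not dominated.
S11: dominated by S10 (battery life 15≥14, price 1330≤1834).
Pareto-optimal: S4, S6, S7, S9, S10 → 5.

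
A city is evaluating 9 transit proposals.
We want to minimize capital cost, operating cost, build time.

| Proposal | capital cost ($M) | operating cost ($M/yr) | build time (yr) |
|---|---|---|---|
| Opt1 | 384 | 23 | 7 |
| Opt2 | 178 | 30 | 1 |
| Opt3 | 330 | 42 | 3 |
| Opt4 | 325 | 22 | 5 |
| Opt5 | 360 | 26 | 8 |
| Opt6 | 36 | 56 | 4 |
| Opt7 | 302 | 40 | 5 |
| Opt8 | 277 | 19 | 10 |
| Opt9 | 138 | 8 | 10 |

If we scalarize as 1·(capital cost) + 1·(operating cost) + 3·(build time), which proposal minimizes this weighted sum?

Opt6

Opt1: 1·384 + 1·23 + 3·7 = 428
Opt2: 1·178 + 1·30 + 3·1 = 211
Opt3: 1·330 + 1·42 + 3·3 = 381
Opt4: 1·325 + 1·22 + 3·5 = 362
Opt5: 1·360 + 1·26 + 3·8 = 410
Opt6: 1·36 + 1·56 + 3·4 = 104
Opt7: 1·302 + 1·40 + 3·5 = 357
Opt8: 1·277 + 1·19 + 3·10 = 326
Opt9: 1·138 + 1·8 + 3·10 = 176
Lowest: Opt6 at 104.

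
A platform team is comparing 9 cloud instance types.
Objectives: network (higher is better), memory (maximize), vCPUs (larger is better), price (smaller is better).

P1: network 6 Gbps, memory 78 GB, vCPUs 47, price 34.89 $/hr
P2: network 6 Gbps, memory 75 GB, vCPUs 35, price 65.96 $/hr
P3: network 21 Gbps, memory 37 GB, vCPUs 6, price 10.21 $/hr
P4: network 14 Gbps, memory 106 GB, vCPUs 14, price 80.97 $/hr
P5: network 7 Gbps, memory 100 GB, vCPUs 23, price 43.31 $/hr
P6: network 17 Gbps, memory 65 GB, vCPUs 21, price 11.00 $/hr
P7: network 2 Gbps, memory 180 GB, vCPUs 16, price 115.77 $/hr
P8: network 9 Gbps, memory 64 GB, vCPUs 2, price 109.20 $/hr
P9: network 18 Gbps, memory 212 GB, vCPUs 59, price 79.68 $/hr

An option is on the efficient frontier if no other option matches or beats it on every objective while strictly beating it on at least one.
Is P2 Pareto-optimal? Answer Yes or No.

P1 vs P2: network 6≥6, memory 78≥75, vCPUs 47≥35, price 34.89≤65.96 — P1 is at least as good on every objective and strictly better on at least one, so P1 dominates P2.

No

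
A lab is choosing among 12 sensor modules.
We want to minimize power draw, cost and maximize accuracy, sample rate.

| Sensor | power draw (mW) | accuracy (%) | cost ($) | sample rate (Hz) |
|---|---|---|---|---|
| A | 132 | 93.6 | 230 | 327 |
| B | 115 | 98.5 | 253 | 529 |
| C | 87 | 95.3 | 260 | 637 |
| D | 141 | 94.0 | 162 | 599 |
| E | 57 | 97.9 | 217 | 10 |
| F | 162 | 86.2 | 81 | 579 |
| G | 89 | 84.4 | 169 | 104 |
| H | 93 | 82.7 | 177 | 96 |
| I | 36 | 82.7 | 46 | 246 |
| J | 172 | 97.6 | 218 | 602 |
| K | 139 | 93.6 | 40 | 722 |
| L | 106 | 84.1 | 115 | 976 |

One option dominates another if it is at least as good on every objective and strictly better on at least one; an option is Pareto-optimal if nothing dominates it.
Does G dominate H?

G vs H: power draw 89≤93, accuracy 84.4≥82.7, cost 169≤177, sample rate 104≥96 — G is at least as good on every objective with at least one strict improvement.

Yes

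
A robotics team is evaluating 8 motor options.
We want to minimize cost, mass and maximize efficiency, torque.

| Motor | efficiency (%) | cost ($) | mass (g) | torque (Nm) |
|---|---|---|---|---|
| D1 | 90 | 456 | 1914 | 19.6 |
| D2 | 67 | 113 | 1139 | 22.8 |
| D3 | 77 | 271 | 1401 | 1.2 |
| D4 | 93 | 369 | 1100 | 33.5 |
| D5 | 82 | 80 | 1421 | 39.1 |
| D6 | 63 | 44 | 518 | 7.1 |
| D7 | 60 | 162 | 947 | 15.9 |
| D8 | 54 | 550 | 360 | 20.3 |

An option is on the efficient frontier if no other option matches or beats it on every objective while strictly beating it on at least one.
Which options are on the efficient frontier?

D2, D3, D4, D5, D6, D7, D8

D1: dominated by D4 (efficiency 93≥90, cost 369≤456, mass 1100≤1914, torque 33.5≥19.6).
D2: not dominated.
D3: not dominated.
D4: not dominated (best efficiency).
D5: not dominated (best torque).
D6: not dominated (best cost).
D7: not dominated.
D8: not dominated (best mass).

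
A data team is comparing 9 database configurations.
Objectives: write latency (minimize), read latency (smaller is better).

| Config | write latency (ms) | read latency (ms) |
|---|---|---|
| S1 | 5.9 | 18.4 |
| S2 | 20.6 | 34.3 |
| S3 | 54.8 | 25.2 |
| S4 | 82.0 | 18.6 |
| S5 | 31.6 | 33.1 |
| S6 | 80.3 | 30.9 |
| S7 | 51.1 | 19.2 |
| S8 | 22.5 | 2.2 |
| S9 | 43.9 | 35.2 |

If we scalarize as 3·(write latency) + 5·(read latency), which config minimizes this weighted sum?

S1: 3·5.9 + 5·18.4 = 109.7
S2: 3·20.6 + 5·34.3 = 233.3
S3: 3·54.8 + 5·25.2 = 290.4
S4: 3·82.0 + 5·18.6 = 339.0
S5: 3·31.6 + 5·33.1 = 260.3
S6: 3·80.3 + 5·30.9 = 395.4
S7: 3·51.1 + 5·19.2 = 249.3
S8: 3·22.5 + 5·2.2 = 78.5
S9: 3·43.9 + 5·35.2 = 307.7
Lowest: S8 at 78.5.

S8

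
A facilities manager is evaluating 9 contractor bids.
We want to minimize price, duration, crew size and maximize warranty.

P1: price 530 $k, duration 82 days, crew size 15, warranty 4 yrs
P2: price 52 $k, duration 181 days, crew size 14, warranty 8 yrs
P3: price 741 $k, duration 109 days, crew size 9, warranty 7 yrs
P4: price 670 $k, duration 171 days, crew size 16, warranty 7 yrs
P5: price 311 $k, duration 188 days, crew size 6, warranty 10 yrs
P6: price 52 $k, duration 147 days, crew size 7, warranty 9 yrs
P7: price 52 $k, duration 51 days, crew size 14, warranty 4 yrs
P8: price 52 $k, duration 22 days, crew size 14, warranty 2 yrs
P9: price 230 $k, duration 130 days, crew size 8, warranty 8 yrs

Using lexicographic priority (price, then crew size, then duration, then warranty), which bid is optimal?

P6

First minimize price: best is 52, kept {P2, P6, P7, P8}.
Then minimize crew size: best is 7, kept {P6}.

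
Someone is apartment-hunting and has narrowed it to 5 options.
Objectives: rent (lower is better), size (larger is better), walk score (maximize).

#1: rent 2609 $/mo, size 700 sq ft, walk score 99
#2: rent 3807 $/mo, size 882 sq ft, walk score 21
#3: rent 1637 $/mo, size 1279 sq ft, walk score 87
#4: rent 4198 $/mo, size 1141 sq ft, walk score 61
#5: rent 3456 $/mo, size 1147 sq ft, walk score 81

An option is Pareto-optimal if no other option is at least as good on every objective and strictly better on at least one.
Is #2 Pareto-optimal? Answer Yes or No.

#3 vs #2: rent 1637≤3807, size 1279≥882, walk score 87≥21 — #3 is at least as good on every objective and strictly better on at least one, so #3 dominates #2.

No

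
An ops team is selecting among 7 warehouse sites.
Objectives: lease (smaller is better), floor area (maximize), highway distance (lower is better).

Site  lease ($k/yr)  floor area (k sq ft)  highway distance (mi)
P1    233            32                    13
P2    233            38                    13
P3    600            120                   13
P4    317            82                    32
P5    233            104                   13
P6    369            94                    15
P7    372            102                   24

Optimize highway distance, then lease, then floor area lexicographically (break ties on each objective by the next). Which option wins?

P5

First minimize highway distance: best is 13, kept {P1, P2, P3, P5}.
Then minimize lease: best is 233, kept {P1, P2, P5}.
Then maximize floor area: best is 104, kept {P5}.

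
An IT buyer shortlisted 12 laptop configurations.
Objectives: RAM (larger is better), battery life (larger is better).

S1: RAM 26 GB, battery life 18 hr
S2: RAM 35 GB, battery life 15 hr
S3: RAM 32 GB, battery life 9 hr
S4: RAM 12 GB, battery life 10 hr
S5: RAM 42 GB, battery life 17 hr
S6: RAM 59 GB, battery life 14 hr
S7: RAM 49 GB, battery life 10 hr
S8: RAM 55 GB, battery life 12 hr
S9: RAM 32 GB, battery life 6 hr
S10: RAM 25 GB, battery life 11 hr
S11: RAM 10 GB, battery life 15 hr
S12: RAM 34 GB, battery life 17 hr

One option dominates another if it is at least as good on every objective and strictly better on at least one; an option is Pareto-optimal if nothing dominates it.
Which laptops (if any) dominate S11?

S1, S2, S5, S12

S1: RAM 26≥10, battery life 18≥15 — dominates S11.
S2: RAM 35≥10, battery life 15≥15 — dominates S11.
S5: RAM 42≥10, battery life 17≥15 — dominates S11.
S12: RAM 34≥10, battery life 17≥15 — dominates S11.
Others (S3, S4, S6, S7, S8, S9, S10) are each worse than S11 on at least one objective.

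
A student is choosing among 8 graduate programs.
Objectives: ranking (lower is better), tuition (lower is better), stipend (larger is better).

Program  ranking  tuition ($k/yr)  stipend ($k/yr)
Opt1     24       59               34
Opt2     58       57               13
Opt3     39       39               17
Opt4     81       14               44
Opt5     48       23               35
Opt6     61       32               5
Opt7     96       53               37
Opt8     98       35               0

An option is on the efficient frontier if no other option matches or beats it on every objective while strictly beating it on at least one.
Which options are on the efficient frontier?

Opt1: not dominated (best ranking).
Opt2: dominated by Opt3 (ranking 39≤58, tuition 39≤57, stipend 17≥13).
Opt3: not dominated.
Opt4: not dominated (best tuition).
Opt5: not dominated.
Opt6: dominated by Opt5 (ranking 48≤61, tuition 23≤32, stipend 35≥5).
Opt7: dominated by Opt4 (ranking 81≤96, tuition 14≤53, stipend 44≥37).
Opt8: dominated by Opt4 (ranking 81≤98, tuition 14≤35, stipend 44≥0).

Opt1, Opt3, Opt4, Opt5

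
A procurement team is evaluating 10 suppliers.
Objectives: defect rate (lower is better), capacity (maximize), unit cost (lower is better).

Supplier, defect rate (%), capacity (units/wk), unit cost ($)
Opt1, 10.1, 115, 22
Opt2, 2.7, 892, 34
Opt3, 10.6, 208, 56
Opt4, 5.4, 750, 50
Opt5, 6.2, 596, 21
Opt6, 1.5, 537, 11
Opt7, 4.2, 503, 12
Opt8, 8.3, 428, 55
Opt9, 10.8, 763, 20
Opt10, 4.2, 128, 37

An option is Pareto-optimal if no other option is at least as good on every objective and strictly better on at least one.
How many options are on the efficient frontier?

Opt1: dominated by Opt5 (defect rate 6.2≤10.1, capacity 596≥115, unit cost 21≤22).
Opt2: not dominated (best capacity).
Opt3: dominated by Opt2 (defect rate 2.7≤10.6, capacity 892≥208, unit cost 34≤56).
Opt4: dominated by Opt2 (defect rate 2.7≤5.4, capacity 892≥750, unit cost 34≤50).
Opt5: not dominated.
Opt6: not dominated (best defect rate).
Opt7: dominated by Opt6 (defect rate 1.5≤4.2, capacity 537≥503, unit cost 11≤12).
Opt8: dominated by Opt2 (defect rate 2.7≤8.3, capacity 892≥428, unit cost 34≤55).
Opt9: not dominated.
Opt10: dominated by Opt2 (defect rate 2.7≤4.2, capacity 892≥128, unit cost 34≤37).
Pareto-optimal: Opt2, Opt5, Opt6, Opt9 → 4.

4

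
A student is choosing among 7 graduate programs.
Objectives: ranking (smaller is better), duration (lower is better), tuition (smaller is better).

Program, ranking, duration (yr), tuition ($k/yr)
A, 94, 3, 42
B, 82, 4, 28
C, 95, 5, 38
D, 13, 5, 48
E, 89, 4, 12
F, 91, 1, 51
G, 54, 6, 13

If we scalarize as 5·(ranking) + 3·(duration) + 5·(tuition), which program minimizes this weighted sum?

A: 5·94 + 3·3 + 5·42 = 689
B: 5·82 + 3·4 + 5·28 = 562
C: 5·95 + 3·5 + 5·38 = 680
D: 5·13 + 3·5 + 5·48 = 320
E: 5·89 + 3·4 + 5·12 = 517
F: 5·91 + 3·1 + 5·51 = 713
G: 5·54 + 3·6 + 5·13 = 353
Lowest: D at 320.

D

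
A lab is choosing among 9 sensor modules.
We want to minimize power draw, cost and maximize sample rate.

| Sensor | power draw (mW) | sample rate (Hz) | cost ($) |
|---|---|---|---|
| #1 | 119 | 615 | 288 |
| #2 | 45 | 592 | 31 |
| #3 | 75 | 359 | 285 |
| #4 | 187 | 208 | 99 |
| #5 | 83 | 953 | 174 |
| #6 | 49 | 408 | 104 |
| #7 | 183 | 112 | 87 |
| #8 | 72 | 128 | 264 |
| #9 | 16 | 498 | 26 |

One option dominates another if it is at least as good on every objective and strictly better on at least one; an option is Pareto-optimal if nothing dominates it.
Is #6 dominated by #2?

#2 vs #6: power draw 45≤49, sample rate 592≥408, cost 31≤104 — #2 is at least as good on every objective with at least one strict improvement.

Yes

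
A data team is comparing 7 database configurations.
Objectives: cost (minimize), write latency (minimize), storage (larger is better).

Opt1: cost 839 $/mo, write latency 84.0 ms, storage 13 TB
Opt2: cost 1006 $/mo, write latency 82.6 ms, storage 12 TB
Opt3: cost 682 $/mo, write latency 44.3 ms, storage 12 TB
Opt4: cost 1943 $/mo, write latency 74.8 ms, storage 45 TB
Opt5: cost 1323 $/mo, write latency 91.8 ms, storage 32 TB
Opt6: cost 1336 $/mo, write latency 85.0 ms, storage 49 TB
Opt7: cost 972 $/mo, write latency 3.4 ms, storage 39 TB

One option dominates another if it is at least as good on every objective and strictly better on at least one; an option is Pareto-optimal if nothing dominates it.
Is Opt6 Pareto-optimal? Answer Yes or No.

Opt1: worse on storage (13 vs 49).
Opt2: worse on storage (12 vs 49).
Opt3: worse on storage (12 vs 49).
Opt4: worse on cost (1943 vs 1336).
Opt5: worse on write latency (91.8 vs 85.0).
Opt7: worse on storage (39 vs 49).
No option is at least as good as Opt6 on every objective and strictly better on one.

Yes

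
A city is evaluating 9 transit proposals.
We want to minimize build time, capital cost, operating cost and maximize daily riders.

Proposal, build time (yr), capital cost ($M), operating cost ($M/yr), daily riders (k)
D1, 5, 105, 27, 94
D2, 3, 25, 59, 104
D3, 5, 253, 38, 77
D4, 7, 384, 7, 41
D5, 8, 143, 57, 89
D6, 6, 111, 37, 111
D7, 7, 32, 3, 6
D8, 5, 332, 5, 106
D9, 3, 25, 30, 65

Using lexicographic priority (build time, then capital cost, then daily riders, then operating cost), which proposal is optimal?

First minimize build time: best is 3, kept {D2, D9}.
Then minimize capital cost: best is 25, kept {D2, D9}.
Then maximize daily riders: best is 104, kept {D2}.

D2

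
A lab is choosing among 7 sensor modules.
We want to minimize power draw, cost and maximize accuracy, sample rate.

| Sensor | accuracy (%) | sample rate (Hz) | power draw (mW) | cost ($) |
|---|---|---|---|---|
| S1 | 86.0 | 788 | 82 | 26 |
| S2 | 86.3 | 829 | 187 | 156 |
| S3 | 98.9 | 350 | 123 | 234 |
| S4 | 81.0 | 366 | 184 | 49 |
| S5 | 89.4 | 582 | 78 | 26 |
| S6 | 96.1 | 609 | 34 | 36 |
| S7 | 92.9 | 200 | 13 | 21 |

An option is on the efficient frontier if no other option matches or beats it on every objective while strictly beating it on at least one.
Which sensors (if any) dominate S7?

S1: worse on accuracy (86.0 vs 92.9).
S2: worse on accuracy (86.3 vs 92.9).
S3: worse on power draw (123 vs 13).
S4: worse on accuracy (81.0 vs 92.9).
S5: worse on accuracy (89.4 vs 92.9).
S6: worse on power draw (34 vs 13).
No option dominates S7.

none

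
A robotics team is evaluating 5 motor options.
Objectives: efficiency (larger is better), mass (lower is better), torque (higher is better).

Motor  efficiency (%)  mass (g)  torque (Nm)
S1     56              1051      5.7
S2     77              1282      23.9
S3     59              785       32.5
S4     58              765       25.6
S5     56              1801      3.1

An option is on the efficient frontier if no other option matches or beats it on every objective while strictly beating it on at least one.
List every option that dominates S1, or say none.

S3: efficiency 59≥56, mass 785≤1051, torque 32.5≥5.7 — dominates S1.
S4: efficiency 58≥56, mass 765≤1051, torque 25.6≥5.7 — dominates S1.
Others (S2, S5) are each worse than S1 on at least one objective.

S3, S4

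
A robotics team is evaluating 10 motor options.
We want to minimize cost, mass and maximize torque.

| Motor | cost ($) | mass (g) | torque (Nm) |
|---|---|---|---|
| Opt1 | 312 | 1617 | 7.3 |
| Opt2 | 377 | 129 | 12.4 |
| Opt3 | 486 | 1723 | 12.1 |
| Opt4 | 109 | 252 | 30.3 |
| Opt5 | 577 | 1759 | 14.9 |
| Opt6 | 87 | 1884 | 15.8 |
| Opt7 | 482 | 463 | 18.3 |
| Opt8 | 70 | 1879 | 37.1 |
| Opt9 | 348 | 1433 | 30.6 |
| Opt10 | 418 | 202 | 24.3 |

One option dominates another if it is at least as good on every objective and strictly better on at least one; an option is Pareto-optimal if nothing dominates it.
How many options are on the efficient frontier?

Opt1: dominated by Opt4 (cost 109≤312, mass 252≤1617, torque 30.3≥7.3).
Opt2: not dominated (best mass).
Opt3: dominated by Opt2 (cost 377≤486, mass 129≤1723, torque 12.4≥12.1).
Opt4: not dominated.
Opt5: dominated by Opt4 (cost 109≤577, mass 252≤1759, torque 30.3≥14.9).
Opt6: dominated by Opt8 (cost 70≤87, mass 1879≤1884, torque 37.1≥15.8).
Opt7: dominated by Opt4 (cost 109≤482, mass 252≤463, torque 30.3≥18.3).
Opt8: not dominated (best cost).
Opt9: not dominated.
Opt10: not dominated.
Pareto-optimal: Opt2, Opt4, Opt8, Opt9, Opt10 → 5.

5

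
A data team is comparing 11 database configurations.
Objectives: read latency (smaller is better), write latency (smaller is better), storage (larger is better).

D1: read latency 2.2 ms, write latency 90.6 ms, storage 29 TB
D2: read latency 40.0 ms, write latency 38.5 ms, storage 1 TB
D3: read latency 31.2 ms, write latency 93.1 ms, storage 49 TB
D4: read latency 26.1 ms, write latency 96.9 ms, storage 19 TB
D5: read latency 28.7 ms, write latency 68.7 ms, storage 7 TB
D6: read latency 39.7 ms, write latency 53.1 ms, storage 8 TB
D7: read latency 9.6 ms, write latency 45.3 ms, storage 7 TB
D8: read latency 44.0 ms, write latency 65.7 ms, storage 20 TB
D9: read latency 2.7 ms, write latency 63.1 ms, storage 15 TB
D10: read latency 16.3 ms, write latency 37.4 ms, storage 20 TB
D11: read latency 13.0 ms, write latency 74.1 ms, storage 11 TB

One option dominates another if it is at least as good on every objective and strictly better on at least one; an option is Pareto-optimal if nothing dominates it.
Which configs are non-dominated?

D1, D3, D7, D9, D10

D1: not dominated (best read latency).
D2: dominated by D10 (read latency 16.3≤40.0, write latency 37.4≤38.5, storage 20≥1).
D3: not dominated (best storage).
D4: dominated by D1 (read latency 2.2≤26.1, write latency 90.6≤96.9, storage 29≥19).
D5: dominated by D7 (read latency 9.6≤28.7, write latency 45.3≤68.7, storage 7≥7).
D6: dominated by D10 (read latency 16.3≤39.7, write latency 37.4≤53.1, storage 20≥8).
D7: not dominated.
D8: dominated by D10 (read latency 16.3≤44.0, write latency 37.4≤65.7, storage 20≥20).
D9: not dominated.
D10: not dominated (best write latency).
D11: dominated by D9 (read latency 2.7≤13.0, write latency 63.1≤74.1, storage 15≥11).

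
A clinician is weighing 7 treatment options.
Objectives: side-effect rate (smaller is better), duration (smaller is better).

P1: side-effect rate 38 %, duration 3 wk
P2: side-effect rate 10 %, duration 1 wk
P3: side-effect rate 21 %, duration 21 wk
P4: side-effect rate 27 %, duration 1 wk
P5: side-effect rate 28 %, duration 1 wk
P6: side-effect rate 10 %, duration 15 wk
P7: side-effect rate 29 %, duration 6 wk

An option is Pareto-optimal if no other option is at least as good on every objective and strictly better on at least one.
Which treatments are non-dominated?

P1: dominated by P2 (side-effect rate 10≤38, duration 1≤3).
P2: not dominated.
P3: dominated by P2 (side-effect rate 10≤21, duration 1≤21).
P4: dominated by P2 (side-effect rate 10≤27, duration 1≤1).
P5: dominated by P2 (side-effect rate 10≤28, duration 1≤1).
P6: dominated by P2 (side-effect rate 10≤10, duration 1≤15).
P7: dominated by P2 (side-effect rate 10≤29, duration 1≤6).

P2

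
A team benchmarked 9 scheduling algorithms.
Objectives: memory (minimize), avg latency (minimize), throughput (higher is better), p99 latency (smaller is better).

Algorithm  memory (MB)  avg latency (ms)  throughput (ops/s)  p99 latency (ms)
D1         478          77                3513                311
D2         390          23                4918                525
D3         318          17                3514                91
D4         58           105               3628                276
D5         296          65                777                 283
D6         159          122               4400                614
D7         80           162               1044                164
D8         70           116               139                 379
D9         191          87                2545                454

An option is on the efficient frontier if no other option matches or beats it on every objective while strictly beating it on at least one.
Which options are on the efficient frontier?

D1: dominated by D3 (memory 318≤478, avg latency 17≤77, throughput 3514≥3513, p99 latency 91≤311).
D2: not dominated (best throughput).
D3: not dominated (best avg latency).
D4: not dominated (best memory).
D5: not dominated.
D6: not dominated.
D7: not dominated.
D8: dominated by D4 (memory 58≤70, avg latency 105≤116, throughput 3628≥139, p99 latency 276≤379).
D9: not dominated.

D2, D3, D4, D5, D6, D7, D9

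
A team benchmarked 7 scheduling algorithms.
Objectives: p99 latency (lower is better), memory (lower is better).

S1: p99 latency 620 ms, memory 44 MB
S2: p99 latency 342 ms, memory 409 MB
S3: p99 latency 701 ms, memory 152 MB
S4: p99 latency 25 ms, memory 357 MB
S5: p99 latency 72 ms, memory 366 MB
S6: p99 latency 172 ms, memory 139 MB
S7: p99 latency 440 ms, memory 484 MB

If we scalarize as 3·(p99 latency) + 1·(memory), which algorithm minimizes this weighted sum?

S1: 3·620 + 1·44 = 1904
S2: 3·342 + 1·409 = 1435
S3: 3·701 + 1·152 = 2255
S4: 3·25 + 1·357 = 432
S5: 3·72 + 1·366 = 582
S6: 3·172 + 1·139 = 655
S7: 3·440 + 1·484 = 1804
Lowest: S4 at 432.

S4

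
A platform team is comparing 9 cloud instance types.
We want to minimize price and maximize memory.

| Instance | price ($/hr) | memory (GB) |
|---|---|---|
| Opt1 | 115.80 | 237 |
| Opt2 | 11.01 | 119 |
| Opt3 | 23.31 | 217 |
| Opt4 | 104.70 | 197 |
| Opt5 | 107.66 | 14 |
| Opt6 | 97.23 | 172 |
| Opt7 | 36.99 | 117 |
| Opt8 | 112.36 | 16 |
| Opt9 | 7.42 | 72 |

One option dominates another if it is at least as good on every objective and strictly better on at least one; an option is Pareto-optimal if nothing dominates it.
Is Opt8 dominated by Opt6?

Opt6 vs Opt8: price 97.23≤112.36, memory 172≥16 — Opt6 is at least as good on every objective with at least one strict improvement.

Yes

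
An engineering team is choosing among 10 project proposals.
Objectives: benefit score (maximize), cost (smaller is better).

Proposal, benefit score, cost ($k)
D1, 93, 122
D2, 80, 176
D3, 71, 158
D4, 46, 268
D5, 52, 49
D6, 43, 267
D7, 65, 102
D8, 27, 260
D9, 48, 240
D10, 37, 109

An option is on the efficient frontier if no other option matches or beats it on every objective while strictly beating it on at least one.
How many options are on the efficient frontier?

3

D1: not dominated (best benefit score).
D2: dominated by D1 (benefit score 93≥80, cost 122≤176).
D3: dominated by D1 (benefit score 93≥71, cost 122≤158).
D4: dominated by D1 (benefit score 93≥46, cost 122≤268).
D5: not dominated (best cost).
D6: dominated by D1 (benefit score 93≥43, cost 122≤267).
D7: not dominated.
D8: dominated by D1 (benefit score 93≥27, cost 122≤260).
D9: dominated by D1 (benefit score 93≥48, cost 122≤240).
D10: dominated by D5 (benefit score 52≥37, cost 49≤109).
Pareto-optimal: D1, D5, D7 → 3.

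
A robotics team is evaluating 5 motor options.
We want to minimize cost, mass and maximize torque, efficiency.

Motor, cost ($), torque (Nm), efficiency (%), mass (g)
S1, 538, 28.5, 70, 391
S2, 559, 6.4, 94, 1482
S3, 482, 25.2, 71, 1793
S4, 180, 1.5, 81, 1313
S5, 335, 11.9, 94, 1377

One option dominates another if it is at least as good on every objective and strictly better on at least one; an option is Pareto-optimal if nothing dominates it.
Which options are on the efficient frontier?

S1, S3, S4, S5

S1: not dominated (best torque).
S2: dominated by S5 (cost 335≤559, torque 11.9≥6.4, efficiency 94≥94, mass 1377≤1482).
S3: not dominated.
S4: not dominated (best cost).
S5: not dominated.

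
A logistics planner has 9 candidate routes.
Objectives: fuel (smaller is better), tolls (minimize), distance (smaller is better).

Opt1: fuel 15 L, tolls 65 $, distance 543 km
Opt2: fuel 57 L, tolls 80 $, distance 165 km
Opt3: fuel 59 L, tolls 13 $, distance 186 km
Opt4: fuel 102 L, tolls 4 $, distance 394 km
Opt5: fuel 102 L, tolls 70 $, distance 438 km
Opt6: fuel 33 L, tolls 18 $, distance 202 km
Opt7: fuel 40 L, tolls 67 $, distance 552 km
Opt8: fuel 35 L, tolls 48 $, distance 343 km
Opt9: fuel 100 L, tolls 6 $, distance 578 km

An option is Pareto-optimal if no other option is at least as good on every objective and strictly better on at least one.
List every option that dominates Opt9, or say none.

none

Opt1: worse on tolls (65 vs 6).
Opt2: worse on tolls (80 vs 6).
Opt3: worse on tolls (13 vs 6).
Opt4: worse on fuel (102 vs 100).
Opt5: worse on fuel (102 vs 100).
Opt6: worse on tolls (18 vs 6).
Opt7: worse on tolls (67 vs 6).
Opt8: worse on tolls (48 vs 6).
No option dominates Opt9.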